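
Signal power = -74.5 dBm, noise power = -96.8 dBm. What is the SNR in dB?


SNR = -74.5 - (-96.8) = 22.3 dB

22.3 dB


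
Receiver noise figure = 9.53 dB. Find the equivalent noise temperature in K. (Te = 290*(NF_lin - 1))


NF_lin = 10^(9.53/10) = 8.974288
Te = 290 * (8.974288 - 1) = 2312.5 K

2312.5 K


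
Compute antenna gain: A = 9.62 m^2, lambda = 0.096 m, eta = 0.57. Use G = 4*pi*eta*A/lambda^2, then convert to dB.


G_linear = 4*pi*0.57*9.62/0.096^2 = 7476.83
G_dB = 10*log10(7476.83) = 38.7 dB

38.7 dB


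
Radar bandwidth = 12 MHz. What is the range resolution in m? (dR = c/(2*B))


dR = 3e8 / (2 * 12000000.0) = 12.5 m

12.5 m


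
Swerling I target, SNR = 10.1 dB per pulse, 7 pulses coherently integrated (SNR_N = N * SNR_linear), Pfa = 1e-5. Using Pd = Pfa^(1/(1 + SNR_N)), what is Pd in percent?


SNR_lin = 10^(10.1/10) = 10.23293
SNR_N = 7 * 10.23293 = 71.63051
1/(1 + SNR_N) = 1/72.63051 = 0.0137683
Pd = (1e-5)^0.0137683 = 0.85341
Pd = 85.3%

85.3%


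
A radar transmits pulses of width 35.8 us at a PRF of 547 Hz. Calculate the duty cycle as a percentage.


DC = 35.8e-6 * 547 * 100 = 1.96%

1.96%


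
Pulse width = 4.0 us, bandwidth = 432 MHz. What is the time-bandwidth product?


TBP = 4.0 * 432 = 1728.0

1728.0


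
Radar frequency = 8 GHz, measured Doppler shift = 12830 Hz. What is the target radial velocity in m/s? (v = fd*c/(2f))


v = 12830 * 3e8 / (2 * 8000000000.0) = 240.6 m/s

240.6 m/s


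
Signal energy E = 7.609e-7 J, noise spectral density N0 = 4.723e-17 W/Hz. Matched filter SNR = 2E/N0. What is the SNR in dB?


SNR_lin = 2 * 7.609e-7 / 4.723e-17 = 3.222e10
SNR_dB = 10*log10(3.222e10) = 105.1 dB

105.1 dB


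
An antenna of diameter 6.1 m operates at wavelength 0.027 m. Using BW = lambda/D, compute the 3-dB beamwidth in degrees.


BW_rad = 0.027 / 6.1 = 0.004426
BW_deg = 0.25 degrees

0.25 degrees


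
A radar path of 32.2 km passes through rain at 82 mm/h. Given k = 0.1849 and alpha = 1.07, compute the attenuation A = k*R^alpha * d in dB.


gamma = 0.1849 * 82^1.07 = 20.640382 dB/km
A = 20.640382 * 32.2 = 664.62 dB

664.62 dB


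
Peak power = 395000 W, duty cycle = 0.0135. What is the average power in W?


P_avg = 395000 * 0.0135 = 5332.5 W

5332.5 W


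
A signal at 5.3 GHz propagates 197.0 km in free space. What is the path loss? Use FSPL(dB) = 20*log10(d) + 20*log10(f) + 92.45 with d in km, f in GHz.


20*log10(197.0) = 45.89
20*log10(5.3) = 14.49
FSPL = 152.8 dB

152.8 dB


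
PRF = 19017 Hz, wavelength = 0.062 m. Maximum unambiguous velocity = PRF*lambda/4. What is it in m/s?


V_ua = 19017 * 0.062 / 4 = 294.8 m/s

294.8 m/s


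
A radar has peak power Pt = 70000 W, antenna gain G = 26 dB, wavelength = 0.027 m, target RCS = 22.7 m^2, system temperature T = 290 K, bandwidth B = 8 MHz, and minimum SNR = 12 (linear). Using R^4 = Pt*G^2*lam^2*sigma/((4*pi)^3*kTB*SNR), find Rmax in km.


G_lin = 10^(26/10) = 398.107171
R^4 = 70000 * 398.107171^2 * 0.027^2 * 22.7 / ((4*pi)^3 * 1.38e-23 * 290 * 8000000.0 * 12)
R^4 = 2.40809e17 m^4
R_max = (2.40809e17)^(1/4) = 22152.3 m = 22.2 km

22.2 km


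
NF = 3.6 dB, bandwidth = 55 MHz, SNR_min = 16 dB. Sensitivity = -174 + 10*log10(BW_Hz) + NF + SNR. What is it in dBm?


10*log10(55000000.0) = 77.4
S = -174 + 77.4 + 3.6 + 16 = -77.0 dBm

-77.0 dBm


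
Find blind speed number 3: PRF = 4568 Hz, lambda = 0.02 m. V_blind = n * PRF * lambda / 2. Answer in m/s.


V_blind = 3 * 4568 * 0.02 / 2 = 137.0 m/s

137.0 m/s


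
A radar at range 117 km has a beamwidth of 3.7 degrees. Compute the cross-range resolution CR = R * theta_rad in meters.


BW_rad = 0.064577182
CR = 117000 * 0.064577182 = 7555.5 m

7555.5 m


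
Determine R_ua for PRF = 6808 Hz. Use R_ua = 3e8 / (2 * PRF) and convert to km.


R_ua = 3e8 / (2 * 6808) = 22032.9 m = 22.0 km

22.0 km


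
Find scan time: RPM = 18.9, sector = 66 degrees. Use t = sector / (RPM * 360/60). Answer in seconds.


t = 66 / (18.9 * 360) * 60 = 0.58 s

0.58 s


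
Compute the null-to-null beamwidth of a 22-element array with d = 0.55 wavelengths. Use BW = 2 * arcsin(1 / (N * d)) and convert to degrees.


1/(N*d) = 1/(22*0.55) = 0.082645
BW = 2*arcsin(0.082645) = 9.5 degrees

9.5 degrees


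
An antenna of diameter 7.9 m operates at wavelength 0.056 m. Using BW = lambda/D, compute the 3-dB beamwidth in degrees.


BW_rad = 0.056 / 7.9 = 0.007089
BW_deg = 0.41 degrees

0.41 degrees


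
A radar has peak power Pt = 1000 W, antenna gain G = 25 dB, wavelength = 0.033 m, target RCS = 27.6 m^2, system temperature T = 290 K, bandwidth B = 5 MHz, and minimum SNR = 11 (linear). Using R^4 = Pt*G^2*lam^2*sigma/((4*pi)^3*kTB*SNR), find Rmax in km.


G_lin = 10^(25/10) = 316.227766
R^4 = 1000 * 316.227766^2 * 0.033^2 * 27.6 / ((4*pi)^3 * 1.38e-23 * 290 * 5000000.0 * 11)
R^4 = 6.88125e15 m^4
R_max = (6.88125e15)^(1/4) = 9107.9 m = 9.1 km

9.1 km


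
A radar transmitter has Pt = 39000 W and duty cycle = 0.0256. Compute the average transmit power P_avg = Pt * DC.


P_avg = 39000 * 0.0256 = 998.4 W

998.4 W


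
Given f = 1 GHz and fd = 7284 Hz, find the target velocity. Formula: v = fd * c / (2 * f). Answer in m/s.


v = 7284 * 3e8 / (2 * 1000000000.0) = 1092.6 m/s

1092.6 m/s


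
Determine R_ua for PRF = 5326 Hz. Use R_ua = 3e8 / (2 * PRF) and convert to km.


R_ua = 3e8 / (2 * 5326) = 28163.7 m = 28.2 km

28.2 km


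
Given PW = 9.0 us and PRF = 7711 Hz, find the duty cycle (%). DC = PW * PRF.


DC = 9.0e-6 * 7711 * 100 = 6.94%

6.94%


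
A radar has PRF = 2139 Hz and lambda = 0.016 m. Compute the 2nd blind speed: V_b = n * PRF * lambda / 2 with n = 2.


V_blind = 2 * 2139 * 0.016 / 2 = 34.2 m/s

34.2 m/s


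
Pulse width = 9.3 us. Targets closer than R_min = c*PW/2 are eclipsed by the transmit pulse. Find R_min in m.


R_min = 3e8 * 9.3e-6 / 2 = 1395.0 m

1395.0 m


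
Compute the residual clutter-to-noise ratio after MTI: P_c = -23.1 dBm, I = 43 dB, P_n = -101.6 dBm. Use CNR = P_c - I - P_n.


CNR = -23.1 - 43 - (-101.6) = 35.5 dB

35.5 dB


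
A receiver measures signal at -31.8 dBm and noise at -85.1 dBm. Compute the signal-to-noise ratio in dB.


SNR = -31.8 - (-85.1) = 53.3 dB

53.3 dB


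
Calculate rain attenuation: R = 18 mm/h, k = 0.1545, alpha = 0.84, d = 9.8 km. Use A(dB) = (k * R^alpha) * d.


gamma = 0.1545 * 18^0.84 = 1.751287 dB/km
A = 1.751287 * 9.8 = 17.16 dB

17.16 dB


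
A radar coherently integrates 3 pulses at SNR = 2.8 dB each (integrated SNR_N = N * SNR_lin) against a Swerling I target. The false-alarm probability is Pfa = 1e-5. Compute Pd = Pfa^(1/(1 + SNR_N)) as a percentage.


SNR_lin = 10^(2.8/10) = 1.90546
SNR_N = 3 * 1.90546 = 5.71638
1/(1 + SNR_N) = 1/6.71638 = 0.1488897
Pd = (1e-5)^0.1488897 = 0.18012
Pd = 18.0%

18.0%


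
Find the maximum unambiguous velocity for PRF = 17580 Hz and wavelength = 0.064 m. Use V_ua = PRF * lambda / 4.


V_ua = 17580 * 0.064 / 4 = 281.3 m/s

281.3 m/s


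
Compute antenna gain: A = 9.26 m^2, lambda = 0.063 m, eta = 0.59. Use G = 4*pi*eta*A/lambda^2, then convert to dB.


G_linear = 4*pi*0.59*9.26/0.063^2 = 17297.84
G_dB = 10*log10(17297.84) = 42.4 dB

42.4 dB


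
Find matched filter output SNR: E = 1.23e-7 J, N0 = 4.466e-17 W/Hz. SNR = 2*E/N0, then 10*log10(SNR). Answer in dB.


SNR_lin = 2 * 1.23e-7 / 4.466e-17 = 5.508e9
SNR_dB = 10*log10(5.508e9) = 97.4 dB

97.4 dB


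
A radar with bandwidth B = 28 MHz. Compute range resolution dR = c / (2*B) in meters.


dR = 3e8 / (2 * 28000000.0) = 5.36 m

5.36 m


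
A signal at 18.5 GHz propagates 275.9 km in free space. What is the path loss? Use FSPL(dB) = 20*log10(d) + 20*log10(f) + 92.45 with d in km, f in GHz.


20*log10(275.9) = 48.82
20*log10(18.5) = 25.34
FSPL = 166.6 dB

166.6 dB


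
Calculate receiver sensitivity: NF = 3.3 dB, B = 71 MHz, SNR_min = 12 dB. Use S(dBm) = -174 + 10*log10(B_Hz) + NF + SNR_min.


10*log10(71000000.0) = 78.51
S = -174 + 78.51 + 3.3 + 12 = -80.2 dBm

-80.2 dBm


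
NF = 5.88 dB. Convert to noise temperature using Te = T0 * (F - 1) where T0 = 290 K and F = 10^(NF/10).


NF_lin = 10^(5.88/10) = 3.872576
Te = 290 * (3.872576 - 1) = 833.0 K

833.0 K


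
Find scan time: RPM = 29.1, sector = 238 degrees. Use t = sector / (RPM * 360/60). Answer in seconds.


t = 238 / (29.1 * 360) * 60 = 1.36 s

1.36 s


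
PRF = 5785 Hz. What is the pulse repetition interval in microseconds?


PRI = 1/5785 = 0.0001728608 s = 172.9 us

172.9 us


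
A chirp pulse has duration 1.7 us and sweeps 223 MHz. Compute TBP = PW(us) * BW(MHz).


TBP = 1.7 * 223 = 379.1

379.1


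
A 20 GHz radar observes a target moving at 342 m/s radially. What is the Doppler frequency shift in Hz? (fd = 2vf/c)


fd = 2 * 342 * 20000000000.0 / 3e8 = 45600.0 Hz

45600.0 Hz


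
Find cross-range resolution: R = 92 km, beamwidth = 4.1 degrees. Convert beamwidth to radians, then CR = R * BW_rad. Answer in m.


BW_rad = 0.071558499
CR = 92000 * 0.071558499 = 6583.4 m

6583.4 m


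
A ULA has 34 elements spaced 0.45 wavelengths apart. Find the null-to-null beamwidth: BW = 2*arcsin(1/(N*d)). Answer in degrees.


1/(N*d) = 1/(34*0.45) = 0.065359
BW = 2*arcsin(0.065359) = 7.5 degrees

7.5 degrees


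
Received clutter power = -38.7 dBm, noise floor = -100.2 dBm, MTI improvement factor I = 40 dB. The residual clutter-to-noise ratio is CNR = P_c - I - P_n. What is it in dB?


CNR = -38.7 - 40 - (-100.2) = 21.5 dB

21.5 dB


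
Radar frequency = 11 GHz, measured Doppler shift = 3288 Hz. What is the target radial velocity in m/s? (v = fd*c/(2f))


v = 3288 * 3e8 / (2 * 11000000000.0) = 44.8 m/s

44.8 m/s


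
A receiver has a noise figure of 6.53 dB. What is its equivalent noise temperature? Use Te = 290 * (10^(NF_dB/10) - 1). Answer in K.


NF_lin = 10^(6.53/10) = 4.497799
Te = 290 * (4.497799 - 1) = 1014.4 K

1014.4 K


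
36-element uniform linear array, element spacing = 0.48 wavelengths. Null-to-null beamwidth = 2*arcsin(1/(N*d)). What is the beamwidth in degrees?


1/(N*d) = 1/(36*0.48) = 0.05787
BW = 2*arcsin(0.05787) = 6.6 degrees

6.6 degrees


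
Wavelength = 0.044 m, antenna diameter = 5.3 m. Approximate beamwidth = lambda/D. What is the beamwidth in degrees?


BW_rad = 0.044 / 5.3 = 0.008302
BW_deg = 0.48 degrees

0.48 degrees


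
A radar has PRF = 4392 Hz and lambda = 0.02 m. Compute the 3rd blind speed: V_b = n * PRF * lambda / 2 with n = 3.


V_blind = 3 * 4392 * 0.02 / 2 = 131.8 m/s

131.8 m/s


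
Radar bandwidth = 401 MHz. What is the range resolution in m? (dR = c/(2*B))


dR = 3e8 / (2 * 401000000.0) = 0.37 m

0.37 m


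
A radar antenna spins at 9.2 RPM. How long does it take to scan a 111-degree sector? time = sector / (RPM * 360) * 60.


t = 111 / (9.2 * 360) * 60 = 2.01 s

2.01 s


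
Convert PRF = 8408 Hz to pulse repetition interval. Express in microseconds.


PRI = 1/8408 = 0.0001189343 s = 118.9 us

118.9 us


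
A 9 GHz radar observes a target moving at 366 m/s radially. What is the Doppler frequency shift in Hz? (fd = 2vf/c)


fd = 2 * 366 * 9000000000.0 / 3e8 = 21960.0 Hz

21960.0 Hz


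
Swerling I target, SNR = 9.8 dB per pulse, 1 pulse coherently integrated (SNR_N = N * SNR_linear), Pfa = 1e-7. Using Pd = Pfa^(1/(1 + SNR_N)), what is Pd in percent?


SNR_lin = 10^(9.8/10) = 9.54993
SNR_N = 1 * 9.54993 = 9.54993
1/(1 + SNR_N) = 1/10.54993 = 0.0947874
Pd = (1e-7)^0.0947874 = 0.21701
Pd = 21.7%

21.7%


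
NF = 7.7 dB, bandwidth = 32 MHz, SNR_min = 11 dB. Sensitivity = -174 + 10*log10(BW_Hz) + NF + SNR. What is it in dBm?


10*log10(32000000.0) = 75.05
S = -174 + 75.05 + 7.7 + 11 = -80.2 dBm

-80.2 dBm


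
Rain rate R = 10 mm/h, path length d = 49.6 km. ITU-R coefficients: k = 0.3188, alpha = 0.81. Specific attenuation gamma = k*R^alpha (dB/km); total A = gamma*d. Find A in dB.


gamma = 0.3188 * 10^0.81 = 2.058346 dB/km
A = 2.058346 * 49.6 = 102.09 dB

102.09 dB


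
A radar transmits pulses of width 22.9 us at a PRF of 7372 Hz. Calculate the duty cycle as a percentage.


DC = 22.9e-6 * 7372 * 100 = 16.88%

16.88%


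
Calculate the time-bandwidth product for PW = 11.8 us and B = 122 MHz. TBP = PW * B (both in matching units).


TBP = 11.8 * 122 = 1439.6

1439.6


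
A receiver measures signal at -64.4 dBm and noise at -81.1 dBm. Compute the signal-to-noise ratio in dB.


SNR = -64.4 - (-81.1) = 16.7 dB

16.7 dB


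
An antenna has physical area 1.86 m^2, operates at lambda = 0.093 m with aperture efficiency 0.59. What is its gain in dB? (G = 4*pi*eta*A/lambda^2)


G_linear = 4*pi*0.59*1.86/0.093^2 = 1594.44
G_dB = 10*log10(1594.44) = 32.0 dB

32.0 dB


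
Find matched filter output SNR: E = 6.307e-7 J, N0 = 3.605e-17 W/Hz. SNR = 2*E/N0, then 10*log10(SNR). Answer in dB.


SNR_lin = 2 * 6.307e-7 / 3.605e-17 = 3.499e10
SNR_dB = 10*log10(3.499e10) = 105.4 dB

105.4 dB


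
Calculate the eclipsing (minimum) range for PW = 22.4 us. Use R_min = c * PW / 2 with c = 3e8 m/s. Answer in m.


R_min = 3e8 * 22.4e-6 / 2 = 3360.0 m

3360.0 m


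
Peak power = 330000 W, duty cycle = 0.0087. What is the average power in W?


P_avg = 330000 * 0.0087 = 2871.0 W

2871.0 W


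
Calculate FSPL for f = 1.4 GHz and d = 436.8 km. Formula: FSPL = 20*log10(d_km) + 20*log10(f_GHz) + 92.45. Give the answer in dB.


20*log10(436.8) = 52.81
20*log10(1.4) = 2.92
FSPL = 148.2 dB

148.2 dB


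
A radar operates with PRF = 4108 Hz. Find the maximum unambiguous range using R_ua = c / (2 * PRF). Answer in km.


R_ua = 3e8 / (2 * 4108) = 36514.1 m = 36.5 km

36.5 km


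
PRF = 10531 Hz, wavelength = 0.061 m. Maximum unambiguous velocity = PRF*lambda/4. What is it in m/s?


V_ua = 10531 * 0.061 / 4 = 160.6 m/s

160.6 m/s


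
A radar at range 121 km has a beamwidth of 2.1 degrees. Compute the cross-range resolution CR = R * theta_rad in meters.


BW_rad = 0.036651914
CR = 121000 * 0.036651914 = 4434.9 m

4434.9 m


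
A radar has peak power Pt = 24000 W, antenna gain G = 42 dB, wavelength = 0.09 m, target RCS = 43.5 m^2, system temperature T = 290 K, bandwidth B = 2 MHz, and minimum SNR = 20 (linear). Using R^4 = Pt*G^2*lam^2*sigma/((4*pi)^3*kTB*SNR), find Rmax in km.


G_lin = 10^(42/10) = 15848.931925
R^4 = 24000 * 15848.931925^2 * 0.09^2 * 43.5 / ((4*pi)^3 * 1.38e-23 * 290 * 2000000.0 * 20)
R^4 = 6.68681e21 m^4
R_max = (6.68681e21)^(1/4) = 285959.6 m = 286.0 km

286.0 km


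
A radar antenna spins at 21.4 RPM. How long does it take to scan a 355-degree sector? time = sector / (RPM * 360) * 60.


t = 355 / (21.4 * 360) * 60 = 2.76 s

2.76 s


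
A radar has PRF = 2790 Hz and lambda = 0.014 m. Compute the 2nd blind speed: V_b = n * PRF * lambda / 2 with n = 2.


V_blind = 2 * 2790 * 0.014 / 2 = 39.1 m/s

39.1 m/s


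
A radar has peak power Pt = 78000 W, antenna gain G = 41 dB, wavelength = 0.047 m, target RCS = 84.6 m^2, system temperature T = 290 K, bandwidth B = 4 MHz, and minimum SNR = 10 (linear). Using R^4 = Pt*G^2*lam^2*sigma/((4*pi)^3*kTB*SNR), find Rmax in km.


G_lin = 10^(41/10) = 12589.254118
R^4 = 78000 * 12589.254118^2 * 0.047^2 * 84.6 / ((4*pi)^3 * 1.38e-23 * 290 * 4000000.0 * 10)
R^4 = 7.27267e21 m^4
R_max = (7.27267e21)^(1/4) = 292027.3 m = 292.0 km

292.0 km


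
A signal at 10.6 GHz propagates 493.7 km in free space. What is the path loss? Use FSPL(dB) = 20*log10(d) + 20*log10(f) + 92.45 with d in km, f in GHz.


20*log10(493.7) = 53.87
20*log10(10.6) = 20.51
FSPL = 166.8 dB

166.8 dB


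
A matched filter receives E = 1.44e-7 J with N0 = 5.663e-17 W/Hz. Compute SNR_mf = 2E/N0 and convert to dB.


SNR_lin = 2 * 1.44e-7 / 5.663e-17 = 5.086e9
SNR_dB = 10*log10(5.086e9) = 97.1 dB

97.1 dB


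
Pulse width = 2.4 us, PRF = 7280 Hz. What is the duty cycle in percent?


DC = 2.4e-6 * 7280 * 100 = 1.75%

1.75%


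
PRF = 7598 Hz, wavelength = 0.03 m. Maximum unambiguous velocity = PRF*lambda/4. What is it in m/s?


V_ua = 7598 * 0.03 / 4 = 57.0 m/s

57.0 m/s


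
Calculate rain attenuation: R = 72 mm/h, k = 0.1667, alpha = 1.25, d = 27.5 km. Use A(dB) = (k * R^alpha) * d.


gamma = 0.1667 * 72^1.25 = 34.962399 dB/km
A = 34.962399 * 27.5 = 961.47 dB

961.47 dB


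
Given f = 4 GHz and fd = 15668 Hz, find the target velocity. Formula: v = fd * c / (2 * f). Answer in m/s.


v = 15668 * 3e8 / (2 * 4000000000.0) = 587.6 m/s

587.6 m/s


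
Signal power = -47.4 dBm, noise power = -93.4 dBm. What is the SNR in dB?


SNR = -47.4 - (-93.4) = 46.0 dB

46.0 dB


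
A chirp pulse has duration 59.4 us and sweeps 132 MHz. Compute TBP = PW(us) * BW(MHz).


TBP = 59.4 * 132 = 7840.8

7840.8


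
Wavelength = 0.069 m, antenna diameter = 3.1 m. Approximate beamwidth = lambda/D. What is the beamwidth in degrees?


BW_rad = 0.069 / 3.1 = 0.022258
BW_deg = 1.28 degrees

1.28 degrees


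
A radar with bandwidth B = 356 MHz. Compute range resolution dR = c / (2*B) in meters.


dR = 3e8 / (2 * 356000000.0) = 0.42 m

0.42 m


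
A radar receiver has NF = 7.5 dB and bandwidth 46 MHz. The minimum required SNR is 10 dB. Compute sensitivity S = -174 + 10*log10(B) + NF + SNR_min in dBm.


10*log10(46000000.0) = 76.63
S = -174 + 76.63 + 7.5 + 10 = -79.9 dBm

-79.9 dBm


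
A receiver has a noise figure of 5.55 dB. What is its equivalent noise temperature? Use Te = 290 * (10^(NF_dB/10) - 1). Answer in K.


NF_lin = 10^(5.55/10) = 3.589219
Te = 290 * (3.589219 - 1) = 750.9 K

750.9 K


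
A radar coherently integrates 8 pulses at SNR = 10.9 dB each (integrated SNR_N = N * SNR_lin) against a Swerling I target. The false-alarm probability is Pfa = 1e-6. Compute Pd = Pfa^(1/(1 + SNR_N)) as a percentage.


SNR_lin = 10^(10.9/10) = 12.30269
SNR_N = 8 * 12.30269 = 98.42152
1/(1 + SNR_N) = 1/99.42152 = 0.0100582
Pd = (1e-6)^0.0100582 = 0.87026
Pd = 87.0%

87.0%


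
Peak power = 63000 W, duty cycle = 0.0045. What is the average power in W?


P_avg = 63000 * 0.0045 = 283.5 W

283.5 W


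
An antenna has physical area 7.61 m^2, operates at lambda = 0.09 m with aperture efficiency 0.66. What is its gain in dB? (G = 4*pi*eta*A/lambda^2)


G_linear = 4*pi*0.66*7.61/0.09^2 = 7792.08
G_dB = 10*log10(7792.08) = 38.9 dB

38.9 dB


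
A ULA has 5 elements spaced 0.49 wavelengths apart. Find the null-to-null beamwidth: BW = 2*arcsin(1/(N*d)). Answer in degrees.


1/(N*d) = 1/(5*0.49) = 0.408163
BW = 2*arcsin(0.408163) = 48.2 degrees

48.2 degrees


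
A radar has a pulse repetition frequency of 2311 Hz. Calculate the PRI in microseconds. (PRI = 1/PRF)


PRI = 1/2311 = 0.0004327131 s = 432.7 us

432.7 us


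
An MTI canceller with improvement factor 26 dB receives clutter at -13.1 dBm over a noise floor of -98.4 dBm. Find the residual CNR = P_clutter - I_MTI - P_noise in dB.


CNR = -13.1 - 26 - (-98.4) = 59.3 dB

59.3 dB


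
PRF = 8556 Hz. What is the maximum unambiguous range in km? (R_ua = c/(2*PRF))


R_ua = 3e8 / (2 * 8556) = 17531.6 m = 17.5 km

17.5 km


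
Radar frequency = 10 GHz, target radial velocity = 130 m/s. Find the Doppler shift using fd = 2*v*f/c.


fd = 2 * 130 * 10000000000.0 / 3e8 = 8666.7 Hz

8666.7 Hz


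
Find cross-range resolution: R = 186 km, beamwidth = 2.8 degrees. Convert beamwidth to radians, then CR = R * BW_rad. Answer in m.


BW_rad = 0.048869219
CR = 186000 * 0.048869219 = 9089.7 m

9089.7 m


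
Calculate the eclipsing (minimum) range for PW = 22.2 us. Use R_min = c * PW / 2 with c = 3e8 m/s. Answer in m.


R_min = 3e8 * 22.2e-6 / 2 = 3330.0 m

3330.0 m


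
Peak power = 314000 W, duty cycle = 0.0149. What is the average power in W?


P_avg = 314000 * 0.0149 = 4678.6 W

4678.6 W


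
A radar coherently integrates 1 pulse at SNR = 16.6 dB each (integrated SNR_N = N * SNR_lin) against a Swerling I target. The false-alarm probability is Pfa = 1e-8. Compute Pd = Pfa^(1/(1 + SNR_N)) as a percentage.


SNR_lin = 10^(16.6/10) = 45.70882
SNR_N = 1 * 45.70882 = 45.70882
1/(1 + SNR_N) = 1/46.70882 = 0.0214092
Pd = (1e-8)^0.0214092 = 0.6741
Pd = 67.4%

67.4%


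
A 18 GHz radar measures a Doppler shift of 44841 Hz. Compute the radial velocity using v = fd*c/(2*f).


v = 44841 * 3e8 / (2 * 18000000000.0) = 373.7 m/s

373.7 m/s


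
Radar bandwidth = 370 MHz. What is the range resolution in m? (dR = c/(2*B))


dR = 3e8 / (2 * 370000000.0) = 0.41 m

0.41 m


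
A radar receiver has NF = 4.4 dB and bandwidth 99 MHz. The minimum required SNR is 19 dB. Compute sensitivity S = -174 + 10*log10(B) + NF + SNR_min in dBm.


10*log10(99000000.0) = 79.96
S = -174 + 79.96 + 4.4 + 19 = -70.6 dBm

-70.6 dBm


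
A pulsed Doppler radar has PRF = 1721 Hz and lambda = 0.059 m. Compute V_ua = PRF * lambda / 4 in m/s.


V_ua = 1721 * 0.059 / 4 = 25.4 m/s

25.4 m/s


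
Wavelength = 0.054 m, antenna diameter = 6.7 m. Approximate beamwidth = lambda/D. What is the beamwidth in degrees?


BW_rad = 0.054 / 6.7 = 0.00806
BW_deg = 0.46 degrees

0.46 degrees


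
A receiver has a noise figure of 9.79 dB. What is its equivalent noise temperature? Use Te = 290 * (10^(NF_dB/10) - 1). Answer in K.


NF_lin = 10^(9.79/10) = 9.527962
Te = 290 * (9.527962 - 1) = 2473.1 K

2473.1 K


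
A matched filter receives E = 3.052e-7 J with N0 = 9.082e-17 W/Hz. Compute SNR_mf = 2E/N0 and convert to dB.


SNR_lin = 2 * 3.052e-7 / 9.082e-17 = 6.721e9
SNR_dB = 10*log10(6.721e9) = 98.3 dB

98.3 dB


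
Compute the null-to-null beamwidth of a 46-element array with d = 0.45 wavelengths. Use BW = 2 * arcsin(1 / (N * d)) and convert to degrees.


1/(N*d) = 1/(46*0.45) = 0.048309
BW = 2*arcsin(0.048309) = 5.5 degrees

5.5 degrees


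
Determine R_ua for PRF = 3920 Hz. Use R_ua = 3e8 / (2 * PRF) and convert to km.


R_ua = 3e8 / (2 * 3920) = 38265.3 m = 38.3 km

38.3 km


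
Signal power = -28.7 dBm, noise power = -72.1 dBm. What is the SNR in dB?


SNR = -28.7 - (-72.1) = 43.4 dB

43.4 dB


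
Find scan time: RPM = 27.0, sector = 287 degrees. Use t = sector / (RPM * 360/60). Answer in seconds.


t = 287 / (27.0 * 360) * 60 = 1.77 s

1.77 s


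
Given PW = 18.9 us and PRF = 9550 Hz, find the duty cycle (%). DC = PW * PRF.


DC = 18.9e-6 * 9550 * 100 = 18.05%

18.05%


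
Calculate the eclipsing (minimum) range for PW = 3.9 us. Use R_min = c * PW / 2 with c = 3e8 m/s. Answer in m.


R_min = 3e8 * 3.9e-6 / 2 = 585.0 m

585.0 m


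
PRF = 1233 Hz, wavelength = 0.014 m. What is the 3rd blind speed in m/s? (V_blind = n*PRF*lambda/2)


V_blind = 3 * 1233 * 0.014 / 2 = 25.9 m/s

25.9 m/s


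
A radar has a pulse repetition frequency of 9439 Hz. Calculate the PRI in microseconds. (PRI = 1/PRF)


PRI = 1/9439 = 0.0001059434 s = 105.9 us

105.9 us


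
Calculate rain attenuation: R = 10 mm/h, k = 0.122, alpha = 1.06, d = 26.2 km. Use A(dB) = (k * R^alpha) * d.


gamma = 0.122 * 10^1.06 = 1.400747 dB/km
A = 1.400747 * 26.2 = 36.7 dB

36.7 dB


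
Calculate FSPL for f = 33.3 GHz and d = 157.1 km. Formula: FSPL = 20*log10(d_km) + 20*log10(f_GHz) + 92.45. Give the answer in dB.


20*log10(157.1) = 43.92
20*log10(33.3) = 30.45
FSPL = 166.8 dB

166.8 dB


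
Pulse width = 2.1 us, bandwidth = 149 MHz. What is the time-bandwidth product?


TBP = 2.1 * 149 = 312.9

312.9


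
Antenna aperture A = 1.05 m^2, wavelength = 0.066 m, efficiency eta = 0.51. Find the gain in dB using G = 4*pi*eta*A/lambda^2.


G_linear = 4*pi*0.51*1.05/0.066^2 = 1544.83
G_dB = 10*log10(1544.83) = 31.9 dB

31.9 dB


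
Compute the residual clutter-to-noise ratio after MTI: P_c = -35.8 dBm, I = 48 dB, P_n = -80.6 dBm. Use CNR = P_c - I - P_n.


CNR = -35.8 - 48 - (-80.6) = -3.2 dB

-3.2 dB


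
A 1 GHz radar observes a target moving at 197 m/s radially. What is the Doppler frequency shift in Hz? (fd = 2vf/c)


fd = 2 * 197 * 1000000000.0 / 3e8 = 1313.3 Hz

1313.3 Hz


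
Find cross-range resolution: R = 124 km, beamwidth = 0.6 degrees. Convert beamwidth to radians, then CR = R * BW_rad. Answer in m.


BW_rad = 0.010471976
CR = 124000 * 0.010471976 = 1298.5 m

1298.5 m


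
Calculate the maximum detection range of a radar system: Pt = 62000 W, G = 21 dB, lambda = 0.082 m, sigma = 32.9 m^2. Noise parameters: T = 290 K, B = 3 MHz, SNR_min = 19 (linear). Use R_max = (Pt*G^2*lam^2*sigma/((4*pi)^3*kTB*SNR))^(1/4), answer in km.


G_lin = 10^(21/10) = 125.892541
R^4 = 62000 * 125.892541^2 * 0.082^2 * 32.9 / ((4*pi)^3 * 1.38e-23 * 290 * 3000000.0 * 19)
R^4 = 4.80213e17 m^4
R_max = (4.80213e17)^(1/4) = 26324.4 m = 26.3 km

26.3 km


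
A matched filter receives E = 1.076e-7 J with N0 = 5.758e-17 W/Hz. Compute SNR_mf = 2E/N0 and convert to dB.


SNR_lin = 2 * 1.076e-7 / 5.758e-17 = 3.737e9
SNR_dB = 10*log10(3.737e9) = 95.7 dB

95.7 dB


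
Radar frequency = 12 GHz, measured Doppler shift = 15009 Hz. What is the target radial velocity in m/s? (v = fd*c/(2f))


v = 15009 * 3e8 / (2 * 12000000000.0) = 187.6 m/s

187.6 m/s


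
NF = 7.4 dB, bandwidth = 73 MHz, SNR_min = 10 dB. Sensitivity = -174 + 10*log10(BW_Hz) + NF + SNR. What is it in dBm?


10*log10(73000000.0) = 78.63
S = -174 + 78.63 + 7.4 + 10 = -78.0 dBm

-78.0 dBm


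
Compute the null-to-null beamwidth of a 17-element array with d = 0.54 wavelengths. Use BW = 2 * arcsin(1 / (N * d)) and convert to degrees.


1/(N*d) = 1/(17*0.54) = 0.108932
BW = 2*arcsin(0.108932) = 12.5 degrees

12.5 degrees


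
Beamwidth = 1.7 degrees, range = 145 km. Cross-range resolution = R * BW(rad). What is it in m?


BW_rad = 0.029670597
CR = 145000 * 0.029670597 = 4302.2 m

4302.2 m


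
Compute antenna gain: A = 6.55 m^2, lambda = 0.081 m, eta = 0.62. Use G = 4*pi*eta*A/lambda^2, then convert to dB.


G_linear = 4*pi*0.62*6.55/0.081^2 = 7778.09
G_dB = 10*log10(7778.09) = 38.9 dB

38.9 dB


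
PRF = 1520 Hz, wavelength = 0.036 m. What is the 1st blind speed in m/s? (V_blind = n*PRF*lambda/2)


V_blind = 1 * 1520 * 0.036 / 2 = 27.4 m/s

27.4 m/s


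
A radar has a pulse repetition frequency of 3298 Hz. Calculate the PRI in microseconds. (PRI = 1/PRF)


PRI = 1/3298 = 0.0003032141 s = 303.2 us

303.2 us


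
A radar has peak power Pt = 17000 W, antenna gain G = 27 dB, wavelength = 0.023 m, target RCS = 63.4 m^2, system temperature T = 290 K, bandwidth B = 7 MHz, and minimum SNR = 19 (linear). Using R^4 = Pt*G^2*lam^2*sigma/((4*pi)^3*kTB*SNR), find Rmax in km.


G_lin = 10^(27/10) = 501.187234
R^4 = 17000 * 501.187234^2 * 0.023^2 * 63.4 / ((4*pi)^3 * 1.38e-23 * 290 * 7000000.0 * 19)
R^4 = 1.35592e17 m^4
R_max = (1.35592e17)^(1/4) = 19189.3 m = 19.2 km

19.2 km


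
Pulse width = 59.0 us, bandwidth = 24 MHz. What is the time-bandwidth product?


TBP = 59.0 * 24 = 1416.0

1416.0


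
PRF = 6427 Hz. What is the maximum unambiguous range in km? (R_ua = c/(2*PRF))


R_ua = 3e8 / (2 * 6427) = 23339.0 m = 23.3 km

23.3 km


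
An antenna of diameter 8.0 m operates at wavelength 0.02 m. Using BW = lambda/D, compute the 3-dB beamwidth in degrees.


BW_rad = 0.02 / 8.0 = 0.0025
BW_deg = 0.14 degrees

0.14 degrees


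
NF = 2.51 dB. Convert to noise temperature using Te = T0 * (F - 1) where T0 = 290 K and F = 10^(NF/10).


NF_lin = 10^(2.51/10) = 1.782379
Te = 290 * (1.782379 - 1) = 226.9 K

226.9 K


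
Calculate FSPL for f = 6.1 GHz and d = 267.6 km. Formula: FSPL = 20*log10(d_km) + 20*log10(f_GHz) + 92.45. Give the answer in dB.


20*log10(267.6) = 48.55
20*log10(6.1) = 15.71
FSPL = 156.7 dB

156.7 dB


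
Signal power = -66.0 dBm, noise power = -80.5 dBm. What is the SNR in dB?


SNR = -66.0 - (-80.5) = 14.5 dB

14.5 dB


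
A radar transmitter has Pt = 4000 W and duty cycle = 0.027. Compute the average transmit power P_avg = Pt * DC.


P_avg = 4000 * 0.027 = 108.0 W

108.0 W


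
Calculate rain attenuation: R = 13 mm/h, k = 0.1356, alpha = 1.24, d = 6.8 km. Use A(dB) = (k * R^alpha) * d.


gamma = 0.1356 * 13^1.24 = 3.262492 dB/km
A = 3.262492 * 6.8 = 22.18 dB

22.18 dB


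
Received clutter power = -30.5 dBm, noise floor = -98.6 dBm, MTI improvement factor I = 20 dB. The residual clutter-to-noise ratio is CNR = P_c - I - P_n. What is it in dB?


CNR = -30.5 - 20 - (-98.6) = 48.1 dB

48.1 dB


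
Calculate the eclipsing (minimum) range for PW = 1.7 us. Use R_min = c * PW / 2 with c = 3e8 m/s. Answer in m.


R_min = 3e8 * 1.7e-6 / 2 = 255.0 m

255.0 m


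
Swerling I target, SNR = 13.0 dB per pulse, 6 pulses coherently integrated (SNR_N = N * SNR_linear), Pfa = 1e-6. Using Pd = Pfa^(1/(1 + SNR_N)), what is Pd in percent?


SNR_lin = 10^(13.0/10) = 19.95262
SNR_N = 6 * 19.95262 = 119.71572
1/(1 + SNR_N) = 1/120.71572 = 0.0082839
Pd = (1e-6)^0.0082839 = 0.89186
Pd = 89.2%

89.2%


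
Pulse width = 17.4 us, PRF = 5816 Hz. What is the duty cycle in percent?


DC = 17.4e-6 * 5816 * 100 = 10.12%

10.12%


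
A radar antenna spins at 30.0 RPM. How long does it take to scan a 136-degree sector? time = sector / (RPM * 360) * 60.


t = 136 / (30.0 * 360) * 60 = 0.76 s

0.76 s


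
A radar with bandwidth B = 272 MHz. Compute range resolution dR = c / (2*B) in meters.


dR = 3e8 / (2 * 272000000.0) = 0.55 m

0.55 m


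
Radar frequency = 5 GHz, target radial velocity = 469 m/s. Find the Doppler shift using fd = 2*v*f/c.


fd = 2 * 469 * 5000000000.0 / 3e8 = 15633.3 Hz

15633.3 Hz


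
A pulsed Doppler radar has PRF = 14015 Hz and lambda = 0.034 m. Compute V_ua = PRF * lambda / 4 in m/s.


V_ua = 14015 * 0.034 / 4 = 119.1 m/s

119.1 m/s


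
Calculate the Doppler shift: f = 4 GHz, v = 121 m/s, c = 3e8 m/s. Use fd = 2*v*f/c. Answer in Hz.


fd = 2 * 121 * 4000000000.0 / 3e8 = 3226.7 Hz

3226.7 Hz


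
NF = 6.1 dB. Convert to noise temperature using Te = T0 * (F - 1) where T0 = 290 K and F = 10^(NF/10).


NF_lin = 10^(6.1/10) = 4.073803
Te = 290 * (4.073803 - 1) = 891.4 K

891.4 K


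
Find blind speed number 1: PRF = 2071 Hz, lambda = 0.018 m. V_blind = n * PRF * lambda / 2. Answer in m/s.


V_blind = 1 * 2071 * 0.018 / 2 = 18.6 m/s

18.6 m/s


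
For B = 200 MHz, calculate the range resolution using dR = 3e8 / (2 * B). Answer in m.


dR = 3e8 / (2 * 200000000.0) = 0.75 m

0.75 m


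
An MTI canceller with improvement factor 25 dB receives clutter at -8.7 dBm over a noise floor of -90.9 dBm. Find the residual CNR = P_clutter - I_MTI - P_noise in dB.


CNR = -8.7 - 25 - (-90.9) = 57.2 dB

57.2 dB


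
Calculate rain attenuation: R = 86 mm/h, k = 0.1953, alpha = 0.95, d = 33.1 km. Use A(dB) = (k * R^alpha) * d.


gamma = 0.1953 * 86^0.95 = 13.442368 dB/km
A = 13.442368 * 33.1 = 444.94 dB

444.94 dB


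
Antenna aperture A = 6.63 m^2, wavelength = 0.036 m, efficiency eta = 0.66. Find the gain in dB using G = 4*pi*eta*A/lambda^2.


G_linear = 4*pi*0.66*6.63/0.036^2 = 42428.95
G_dB = 10*log10(42428.95) = 46.3 dB

46.3 dB


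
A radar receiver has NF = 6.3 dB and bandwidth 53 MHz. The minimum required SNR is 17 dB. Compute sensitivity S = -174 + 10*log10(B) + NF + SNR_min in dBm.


10*log10(53000000.0) = 77.24
S = -174 + 77.24 + 6.3 + 17 = -73.5 dBm

-73.5 dBm


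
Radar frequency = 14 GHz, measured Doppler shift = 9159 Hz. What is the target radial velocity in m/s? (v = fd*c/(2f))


v = 9159 * 3e8 / (2 * 14000000000.0) = 98.1 m/s

98.1 m/s


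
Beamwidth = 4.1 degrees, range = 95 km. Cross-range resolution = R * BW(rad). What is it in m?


BW_rad = 0.071558499
CR = 95000 * 0.071558499 = 6798.1 m

6798.1 m


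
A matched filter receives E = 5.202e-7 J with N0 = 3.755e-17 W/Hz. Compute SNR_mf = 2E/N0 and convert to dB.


SNR_lin = 2 * 5.202e-7 / 3.755e-17 = 2.771e10
SNR_dB = 10*log10(2.771e10) = 104.4 dB

104.4 dB


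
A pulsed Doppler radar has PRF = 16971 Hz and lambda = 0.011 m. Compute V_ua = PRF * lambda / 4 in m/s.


V_ua = 16971 * 0.011 / 4 = 46.7 m/s

46.7 m/s


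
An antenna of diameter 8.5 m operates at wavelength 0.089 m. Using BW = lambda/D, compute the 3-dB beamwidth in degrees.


BW_rad = 0.089 / 8.5 = 0.010471
BW_deg = 0.6 degrees

0.6 degrees


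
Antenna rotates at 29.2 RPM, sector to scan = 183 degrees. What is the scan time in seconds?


t = 183 / (29.2 * 360) * 60 = 1.04 s

1.04 s


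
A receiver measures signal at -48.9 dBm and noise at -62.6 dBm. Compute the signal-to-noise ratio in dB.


SNR = -48.9 - (-62.6) = 13.7 dB

13.7 dB


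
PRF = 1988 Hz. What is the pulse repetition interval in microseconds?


PRI = 1/1988 = 0.0005030181 s = 503.0 us

503.0 us


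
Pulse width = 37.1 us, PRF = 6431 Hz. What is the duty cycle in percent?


DC = 37.1e-6 * 6431 * 100 = 23.86%

23.86%


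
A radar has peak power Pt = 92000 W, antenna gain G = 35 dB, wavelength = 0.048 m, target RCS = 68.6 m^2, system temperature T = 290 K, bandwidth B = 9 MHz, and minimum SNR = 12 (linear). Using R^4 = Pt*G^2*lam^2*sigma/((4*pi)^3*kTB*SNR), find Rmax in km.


G_lin = 10^(35/10) = 3162.27766
R^4 = 92000 * 3162.27766^2 * 0.048^2 * 68.6 / ((4*pi)^3 * 1.38e-23 * 290 * 9000000.0 * 12)
R^4 = 1.69537e20 m^4
R_max = (1.69537e20)^(1/4) = 114108.0 m = 114.1 km

114.1 km


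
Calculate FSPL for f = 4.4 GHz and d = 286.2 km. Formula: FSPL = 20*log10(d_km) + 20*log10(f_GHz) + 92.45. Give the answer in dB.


20*log10(286.2) = 49.13
20*log10(4.4) = 12.87
FSPL = 154.5 dB

154.5 dB


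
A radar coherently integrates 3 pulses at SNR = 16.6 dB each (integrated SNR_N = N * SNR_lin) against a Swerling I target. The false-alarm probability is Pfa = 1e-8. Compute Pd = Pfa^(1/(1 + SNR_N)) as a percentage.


SNR_lin = 10^(16.6/10) = 45.70882
SNR_N = 3 * 45.70882 = 137.12646
1/(1 + SNR_N) = 1/138.12646 = 0.0072397
Pd = (1e-8)^0.0072397 = 0.87515
Pd = 87.5%

87.5%


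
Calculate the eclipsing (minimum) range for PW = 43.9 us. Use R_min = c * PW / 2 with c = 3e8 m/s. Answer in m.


R_min = 3e8 * 43.9e-6 / 2 = 6585.0 m

6585.0 m


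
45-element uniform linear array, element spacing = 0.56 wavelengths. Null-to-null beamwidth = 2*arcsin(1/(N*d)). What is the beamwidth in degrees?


1/(N*d) = 1/(45*0.56) = 0.039683
BW = 2*arcsin(0.039683) = 4.5 degrees

4.5 degrees


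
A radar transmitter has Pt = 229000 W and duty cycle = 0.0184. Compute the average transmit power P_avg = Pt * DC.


P_avg = 229000 * 0.0184 = 4213.6 W

4213.6 W


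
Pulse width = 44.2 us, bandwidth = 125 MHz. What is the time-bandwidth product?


TBP = 44.2 * 125 = 5525.0

5525.0


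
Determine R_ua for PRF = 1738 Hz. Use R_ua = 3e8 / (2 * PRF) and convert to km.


R_ua = 3e8 / (2 * 1738) = 86306.1 m = 86.3 km

86.3 km


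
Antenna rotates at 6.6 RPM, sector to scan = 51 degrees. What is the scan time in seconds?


t = 51 / (6.6 * 360) * 60 = 1.29 s

1.29 s


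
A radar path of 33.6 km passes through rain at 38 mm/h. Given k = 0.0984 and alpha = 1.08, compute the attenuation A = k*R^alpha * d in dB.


gamma = 0.0984 * 38^1.08 = 5.002204 dB/km
A = 5.002204 * 33.6 = 168.07 dB

168.07 dB


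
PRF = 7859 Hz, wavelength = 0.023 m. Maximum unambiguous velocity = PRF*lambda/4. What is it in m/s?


V_ua = 7859 * 0.023 / 4 = 45.2 m/s

45.2 m/s


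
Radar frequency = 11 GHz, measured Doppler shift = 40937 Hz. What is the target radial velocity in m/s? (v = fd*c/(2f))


v = 40937 * 3e8 / (2 * 11000000000.0) = 558.2 m/s

558.2 m/s


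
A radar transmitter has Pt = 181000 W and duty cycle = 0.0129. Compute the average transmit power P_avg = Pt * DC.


P_avg = 181000 * 0.0129 = 2334.9 W

2334.9 W


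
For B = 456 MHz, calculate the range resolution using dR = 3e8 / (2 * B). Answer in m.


dR = 3e8 / (2 * 456000000.0) = 0.33 m

0.33 m


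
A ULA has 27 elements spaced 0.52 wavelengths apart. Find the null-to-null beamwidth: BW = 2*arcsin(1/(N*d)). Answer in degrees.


1/(N*d) = 1/(27*0.52) = 0.071225
BW = 2*arcsin(0.071225) = 8.2 degrees

8.2 degrees


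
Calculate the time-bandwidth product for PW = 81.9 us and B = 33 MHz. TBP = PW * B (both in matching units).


TBP = 81.9 * 33 = 2702.7

2702.7


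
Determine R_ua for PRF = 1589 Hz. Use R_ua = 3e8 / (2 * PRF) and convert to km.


R_ua = 3e8 / (2 * 1589) = 94399.0 m = 94.4 km

94.4 km


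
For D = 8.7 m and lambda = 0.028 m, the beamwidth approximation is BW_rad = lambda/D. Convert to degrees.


BW_rad = 0.028 / 8.7 = 0.003218
BW_deg = 0.18 degrees

0.18 degrees


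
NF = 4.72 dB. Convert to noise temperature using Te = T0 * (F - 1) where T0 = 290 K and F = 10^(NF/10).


NF_lin = 10^(4.72/10) = 2.964831
Te = 290 * (2.964831 - 1) = 569.8 K

569.8 K


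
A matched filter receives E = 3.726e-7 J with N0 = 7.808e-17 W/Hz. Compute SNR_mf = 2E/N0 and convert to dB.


SNR_lin = 2 * 3.726e-7 / 7.808e-17 = 9.544e9
SNR_dB = 10*log10(9.544e9) = 99.8 dB

99.8 dB


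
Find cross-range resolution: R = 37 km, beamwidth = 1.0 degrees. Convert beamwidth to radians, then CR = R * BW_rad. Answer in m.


BW_rad = 0.017453293
CR = 37000 * 0.017453293 = 645.8 m

645.8 m


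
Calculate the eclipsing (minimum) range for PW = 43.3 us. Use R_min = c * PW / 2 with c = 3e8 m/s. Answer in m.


R_min = 3e8 * 43.3e-6 / 2 = 6495.0 m

6495.0 m


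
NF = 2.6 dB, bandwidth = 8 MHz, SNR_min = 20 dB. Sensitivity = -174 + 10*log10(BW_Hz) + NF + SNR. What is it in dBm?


10*log10(8000000.0) = 69.03
S = -174 + 69.03 + 2.6 + 20 = -82.4 dBm

-82.4 dBm


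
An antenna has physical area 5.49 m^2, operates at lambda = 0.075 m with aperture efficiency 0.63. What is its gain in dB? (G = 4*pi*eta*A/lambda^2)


G_linear = 4*pi*0.63*5.49/0.075^2 = 7726.81
G_dB = 10*log10(7726.81) = 38.9 dB

38.9 dB


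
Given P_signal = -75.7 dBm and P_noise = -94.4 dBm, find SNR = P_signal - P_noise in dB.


SNR = -75.7 - (-94.4) = 18.7 dB

18.7 dB


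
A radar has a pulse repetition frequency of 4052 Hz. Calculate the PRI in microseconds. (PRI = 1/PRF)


PRI = 1/4052 = 0.0002467917 s = 246.8 us

246.8 us


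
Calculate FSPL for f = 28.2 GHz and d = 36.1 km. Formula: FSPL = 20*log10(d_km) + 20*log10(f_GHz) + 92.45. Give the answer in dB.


20*log10(36.1) = 31.15
20*log10(28.2) = 29.0
FSPL = 152.6 dB

152.6 dB


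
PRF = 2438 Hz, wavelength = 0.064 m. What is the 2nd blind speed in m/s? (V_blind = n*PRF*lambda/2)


V_blind = 2 * 2438 * 0.064 / 2 = 156.0 m/s

156.0 m/s


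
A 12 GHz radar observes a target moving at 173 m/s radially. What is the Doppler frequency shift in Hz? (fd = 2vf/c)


fd = 2 * 173 * 12000000000.0 / 3e8 = 13840.0 Hz

13840.0 Hz


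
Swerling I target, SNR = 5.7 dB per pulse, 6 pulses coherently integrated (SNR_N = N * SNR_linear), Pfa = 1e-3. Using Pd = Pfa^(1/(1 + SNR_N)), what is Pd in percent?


SNR_lin = 10^(5.7/10) = 3.71535
SNR_N = 6 * 3.71535 = 22.2921
1/(1 + SNR_N) = 1/23.2921 = 0.042933
Pd = (1e-3)^0.042933 = 0.74336
Pd = 74.3%

74.3%


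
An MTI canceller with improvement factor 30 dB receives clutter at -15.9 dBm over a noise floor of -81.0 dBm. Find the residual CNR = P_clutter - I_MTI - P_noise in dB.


CNR = -15.9 - 30 - (-81.0) = 35.1 dB

35.1 dB


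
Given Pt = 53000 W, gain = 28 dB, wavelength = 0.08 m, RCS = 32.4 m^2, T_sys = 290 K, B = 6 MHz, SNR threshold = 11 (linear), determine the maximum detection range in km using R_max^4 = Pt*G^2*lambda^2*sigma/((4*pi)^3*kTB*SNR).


G_lin = 10^(28/10) = 630.957344
R^4 = 53000 * 630.957344^2 * 0.08^2 * 32.4 / ((4*pi)^3 * 1.38e-23 * 290 * 6000000.0 * 11)
R^4 = 8.34738e18 m^4
R_max = (8.34738e18)^(1/4) = 53751.1 m = 53.8 km

53.8 km


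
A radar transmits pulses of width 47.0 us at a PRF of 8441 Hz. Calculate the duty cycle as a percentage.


DC = 47.0e-6 * 8441 * 100 = 39.67%

39.67%
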